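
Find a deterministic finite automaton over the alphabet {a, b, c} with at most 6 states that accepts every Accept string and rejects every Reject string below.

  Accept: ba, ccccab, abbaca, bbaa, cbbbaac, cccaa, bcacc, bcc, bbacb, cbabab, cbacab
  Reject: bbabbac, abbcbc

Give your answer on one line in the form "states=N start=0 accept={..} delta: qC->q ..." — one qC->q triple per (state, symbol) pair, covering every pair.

states=4 start=0 accept={0,2} delta: 0a->0 0b->0 0c->1 1a->0 1b->2 1c->0 2a->0 2b->3 2c->1 3a->3 3b->3 3c->0

State merging on the prefix tree: take the shortest (then alphabetical) example prefix whose next move is undefined and point that move at state 0, else 1, else 2, ...; a target is out if some Accept/Reject pair would then sit in one state with the same input left (inseparable). If every existing state is out, open a new one.
a: 0a undefined. 0a->0: ok.
b: 0b undefined. 0b->0: ok.
c: 0c undefined. 0c->0: no, ba/bbabbac meet in 0. Open state 1: 0c->1.
cb: 1b undefined. 1b->0: no, cbbbaac/bbabbac meet in 1. 1b->1: no, bcc/abbcbc meet in 1 with "c" left. Open state 2: 1b->2.
cc: 1c undefined. 1c->0: ok.
bca: 1a undefined. 1a->0: ok.
cba: 2a undefined. 2a->0: ok.
cbb: 2b undefined. 2b->0: no, cbbbaac/bbabbac meet in 1. 2b->1: no, cbbbaac/bbabbac meet in 1. 2b->2: no, cbbbaac/bbabbac meet in 1. Open state 3: 2b->3.
cbbb: 3b undefined. 3b->0: no, cbbbaac/bbabbac meet in 1. 3b->1: no, cbbbaac/bbabbac meet in 1. 3b->2: no, cbbbaac/bbabbac meet in 1. 3b->3: ok.
cbbba: 3a undefined. 3a->0: no, cbbbaac/bbabbac meet in 1. 3a->1: no, cbbbaac/bbabbac meet in 1. 3a->2: no, cbbbaac/bbabbac meet in 1. 3a->3: ok.
abbcbc: 2c undefined. 2c->0: no, ba/abbcbc meet in 0. 2c->1: ok.
cbbbaac: 3c undefined. 3c->0: ok.
All examples now run through 4 states with every (state, symbol) defined. Accept strings end in {0,2}, Reject strings end in {1}; accept={0,2}.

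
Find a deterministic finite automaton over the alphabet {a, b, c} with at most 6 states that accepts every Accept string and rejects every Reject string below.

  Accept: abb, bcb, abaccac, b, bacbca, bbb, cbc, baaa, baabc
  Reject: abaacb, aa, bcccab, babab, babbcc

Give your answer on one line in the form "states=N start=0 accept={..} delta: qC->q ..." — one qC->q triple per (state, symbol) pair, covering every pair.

State merging on the prefix tree: take the shortest (then alphabetical) example prefix whose next move is undefined and point that move at state 0, else 1, else 2, ...; a target is out if some Accept/Reject pair would then sit in one state with the same input left (inseparable). If every existing state is out, open a new one.
a: 0a undefined. 0a->0: ok.
b: 0b undefined. 0b->0: no, abb/aa meet in 0. Open state 1: 0b->1.
c: 0c undefined. 0c->0: ok.
ba: 1a undefined. 1a->0: no, abaccac/aa meet in 0. 1a->1: no, bcb/abaacb meet in 1 with "cb" left. Open state 2: 1a->2.
bb: 1b undefined. 1b->0: no, abb/aa meet in 0. 1b->1: ok.
bc: 1c undefined. 1c->0: no, abb/bcccab meet in 1. 1c->1: ok.
baa: 2a undefined. 2a->0: no, abb/abaacb meet in 1. 2a->1: no, abb/abaacb meet in 1. 2a->2: ok.
bab: 2b undefined. 2b->0: no, abb/babab meet in 1. 2b->1: no, abb/bcccab meet in 1. 2b->2: no, baaa/bcccab meet in 2. Open state 3: 2b->3.
bac: 2c undefined. 2c->0: no, abb/abaacb meet in 1. 2c->1: no, abb/abaacb meet in 1. 2c->2: ok.
baba: 3a undefined. 3a->0: no, abb/babab meet in 1. 3a->1: no, abb/babab meet in 1. 3a->2: ok.
babb: 3b undefined. 3b->0: ok.
baabc: 3c undefined. 3c->0: no, bacbca/aa meet in 0. 3c->1: ok.
All examples now run through 4 states with every (state, symbol) defined. Accept strings end in {1,2}, Reject strings end in {0,3}; accept={1,2}.

states=4 start=0 accept={1,2} delta: 0a->0 0b->1 0c->0 1a->2 1b->1 1c->1 2a->2 2b->3 2c->2 3a->2 3b->0 3c->1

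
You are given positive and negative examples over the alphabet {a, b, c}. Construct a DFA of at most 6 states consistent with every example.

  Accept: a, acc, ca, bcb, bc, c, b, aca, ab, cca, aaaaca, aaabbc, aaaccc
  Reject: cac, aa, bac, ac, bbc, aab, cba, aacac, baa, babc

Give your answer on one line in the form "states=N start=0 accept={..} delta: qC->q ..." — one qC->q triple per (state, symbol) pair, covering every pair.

states=5 start=0 accept={0,1,2} delta: 0a->1 0b->2 0c->0 1a->3 1b->0 1c->3 2a->4 2b->1 2c->0 3a->1 3b->3 3c->0 4a->3 4b->1 4c->3

Fold the examples into a partial DFA from state 0: repeatedly fix the first undefined (state, symbol) met by the shortest-then-alphabetical prefix, trying targets in increasing order and rejecting any under which an Accept and a Reject string meet in one state with the same remainder; add a state when all current targets are rejected. Accepting states are where Accept strings end.
a: 0a undefined. 0a->0: no, a/aa meet in 0. Open state 1: 0a->1.
b: 0b undefined. 0b->0: no, bc/bbc meet in 0 with "c" left. 0b->1: no, bc/ac meet in 1 with "c" left. Open state 2: 0b->2.
c: 0c undefined. 0c->0: ok.
aa: 1a undefined. 1a->0: no, c/aa meet in 0. 1a->1: no, a/aa meet in 1. 1a->2: no, b/aa meet in 2. Open state 3: 1a->3.
ab: 1b undefined. 1b->0: ok.
ac: 1c undefined. 1c->0: no, acc/cac meet in 0. 1c->1: no, a/cac meet in 1. 1c->2: no, b/cac meet in 2. 1c->3: ok.
ba: 2a undefined. 2a->0: no, a/baa meet in 1. 2a->1: no, a/cba meet in 1. 2a->2: no, bc/bac meet in 2 with "c" left. 2a->3: no, acc/bac meet in 3 with "c" left. Open state 4: 2a->4.
bb: 2b undefined. 2b->0: no, c/bbc meet in 0. 2b->1: ok.
bc: 2c undefined. 2c->0: ok.
aaa: 3a undefined. 3a->0: no, aaabbc/cac meet in 3. 3a->1: ok.
aab: 3b undefined. 3b->0: no, bc/aab meet in 0. 3b->1: no, a/aab meet in 1. 3b->2: no, bcb/aab meet in 2. 3b->3: ok.
aac: 3c undefined. 3c->0: ok.
baa: 4a undefined. 4a->0: no, acc/baa meet in 0. 4a->1: no, a/baa meet in 1. 4a->2: no, bcb/baa meet in 2. 4a->3: ok.
bab: 4b undefined. 4b->0: no, acc/babc meet in 0. 4b->1: ok.
bac: 4c undefined. 4c->0: no, acc/bac meet in 0. 4c->1: no, a/bac meet in 1. 4c->2: no, bcb/bac meet in 2. 4c->3: ok.
All examples now run through 5 states with every (state, symbol) defined. Accept strings end in {0,1,2}, Reject strings end in {3,4}; accept={0,1,2}.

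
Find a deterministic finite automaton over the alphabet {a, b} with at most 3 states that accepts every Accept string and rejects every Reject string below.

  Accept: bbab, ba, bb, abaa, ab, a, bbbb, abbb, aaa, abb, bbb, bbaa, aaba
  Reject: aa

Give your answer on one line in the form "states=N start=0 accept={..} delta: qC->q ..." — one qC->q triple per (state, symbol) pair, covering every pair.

State merging on the prefix tree: take the shortest (then alphabetical) example prefix whose next move is undefined and point that move at state 0, else 1, else 2, ...; a target is out if some Accept/Reject pair would then sit in one state with the same input left (inseparable). If every existing state is out, open a new one.
a: 0a undefined. 0a->0: no, a/aa meet in 0. Open state 1: 0a->1.
b: 0b undefined. 0b->0: no, bbaa/aa meet in 1 with "a" left. 0b->1: no, ba/aa meet in 1 with "a" left. Open state 2: 0b->2.
aa: 1a undefined. 1a->0: ok.
ab: 1b undefined. 1b->0: no, abaa/aa meet in 0. 1b->1: ok.
ba: 2a undefined. 2a->0: no, ba/aa meet in 0. 2a->1: ok.
bb: 2b undefined. 2b->0: no, bb/aa meet in 0. 2b->1: ok.
All examples now run through 3 states with every (state, symbol) defined. Accept strings end in {1,2}, Reject strings end in {0}; accept={1,2}.

states=3 start=0 accept={1,2} delta: 0a->1 0b->2 1a->0 1b->1 2a->1 2b->1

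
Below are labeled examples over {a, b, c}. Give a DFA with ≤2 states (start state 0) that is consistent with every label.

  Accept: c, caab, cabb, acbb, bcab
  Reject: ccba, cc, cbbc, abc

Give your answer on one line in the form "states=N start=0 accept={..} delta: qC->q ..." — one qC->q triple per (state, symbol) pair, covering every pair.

states=2 start=0 accept={1} delta: 0a->0 0b->1 0c->1 1a->0 1b->1 1c->0

Fold the examples into a partial DFA from state 0: repeatedly fix the first undefined (state, symbol) met by the shortest-then-alphabetical prefix, trying targets in increasing order and rejecting any under which an Accept and a Reject string meet in one state with the same remainder; add a state when all current targets are rejected. Accepting states are where Accept strings end.
a: 0a undefined. 0a->0: ok.
b: 0b undefined. 0b->0: no, c/abc meet in 0 with "c" left. Open state 1: 0b->1.
c: 0c undefined. 0c->0: no, c/cc meet in 0. 0c->1: ok.
bc: 1c undefined. 1c->0: ok.
ca: 1a undefined. 1a->0: ok.
cb: 1b undefined. 1b->0: no, cabb/ccba meet in 0. 1b->1: ok.
All examples now run through 2 states with every (state, symbol) defined. Accept strings end in {1}, Reject strings end in {0}; accept={1}.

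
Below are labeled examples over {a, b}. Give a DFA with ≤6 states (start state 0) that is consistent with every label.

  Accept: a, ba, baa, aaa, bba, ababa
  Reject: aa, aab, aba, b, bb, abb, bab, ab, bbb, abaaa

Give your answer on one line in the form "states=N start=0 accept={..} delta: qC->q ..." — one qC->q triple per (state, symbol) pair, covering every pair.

states=5 start=0 accept={1,4} delta: 0a->1 0b->2 1a->0 1b->3 2a->4 2b->0 3a->0 3b->0 4a->1 4b->0

State merging on the prefix tree: take the shortest (then alphabetical) example prefix whose next move is undefined and point that move at state 0, else 1, else 2, ...; a target is out if some Accept/Reject pair would then sit in one state with the same input left (inseparable). If every existing state is out, open a new one.
a: 0a undefined. 0a->0: no, a/aa meet in 0. Open state 1: 0a->1.
b: 0b undefined. 0b->0: no, baa/aa meet in 1 with "a" left. 0b->1: no, a/b meet in 1. Open state 2: 0b->2.
aa: 1a undefined. 1a->0: ok.
ab: 1b undefined. 1b->0: no, a/aba meet in 1. 1b->1: no, a/abb meet in 1. 1b->2: no, ba/aba meet in 2 with "a" left. Open state 3: 1b->3.
ba: 2a undefined. 2a->0: no, ba/aa meet in 0. 2a->1: no, baa/aa meet in 0. 2a->2: no, ba/aab meet in 2. 2a->3: no, ba/ab meet in 3. Open state 4: 2a->4.
bb: 2b undefined. 2b->0: ok.
aba: 3a undefined. 3a->0: ok.
abb: 3b undefined. 3b->0: ok.
baa: 4a undefined. 4a->0: no, baa/aa meet in 0. 4a->1: ok.
bab: 4b undefined. 4b->0: ok.
All examples now run through 5 states with every (state, symbol) defined. Accept strings end in {1,4}, Reject strings end in {0,2,3}; accept={1,4}.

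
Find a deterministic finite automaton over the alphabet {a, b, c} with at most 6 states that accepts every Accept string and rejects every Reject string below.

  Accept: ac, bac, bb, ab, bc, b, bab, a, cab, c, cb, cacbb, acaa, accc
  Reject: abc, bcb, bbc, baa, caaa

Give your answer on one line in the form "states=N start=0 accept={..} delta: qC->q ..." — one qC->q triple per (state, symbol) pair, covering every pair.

State merging on the prefix tree: take the shortest (then alphabetical) example prefix whose next move is undefined and point that move at state 0, else 1, else 2, ...; a target is out if some Accept/Reject pair would then sit in one state with the same input left (inseparable). If every existing state is out, open a new one.
a: 0a undefined. 0a->0: no, bc/abc meet in 0 with "bc" left. Open state 1: 0a->1.
b: 0b undefined. 0b->0: no, bc/bbc meet in 0 with "c" left. 0b->1: ok.
c: 0c undefined. 0c->0: ok.
ab: 1b undefined. 1b->0: no, bb/abc meet in 0. 1b->1: no, ac/abc meet in 1 with "c" left. Open state 2: 1b->2.
ac: 1c undefined. 1c->0: no, b/bcb meet in 1. 1c->1: no, bb/bcb meet in 2. 1c->2: ok.
ba: 1a undefined. 1a->0: no, b/baa meet in 1. 1a->1: no, b/baa meet in 1. 1a->2: no, bac/abc meet in 2 with "c" left. Open state 3: 1a->3.
abc: 2c undefined. 2c->0: no, c/abc meet in 0. 2c->1: no, b/abc meet in 1. 2c->2: no, ac/abc meet in 2. 2c->3: ok.
aca: 2a undefined. 2a->0: ok.
baa: 3a undefined. 3a->0: no, c/baa meet in 0. 3a->1: no, b/baa meet in 1. 3a->2: no, ac/baa meet in 2. 3a->3: ok.
bab: 3b undefined. 3b->0: ok.
bac: 3c undefined. 3c->0: ok.
bcb: 2b undefined. 2b->0: no, bac/bcb meet in 0. 2b->1: no, b/bcb meet in 1. 2b->2: no, ac/bcb meet in 2. 2b->3: ok.
All examples now run through 4 states with every (state, symbol) defined. Accept strings end in {0,1,2}, Reject strings end in {3}; accept={0,1,2}.

states=4 start=0 accept={0,1,2} delta: 0a->1 0b->1 0c->0 1a->3 1b->2 1c->2 2a->0 2b->3 2c->3 3a->3 3b->0 3c->0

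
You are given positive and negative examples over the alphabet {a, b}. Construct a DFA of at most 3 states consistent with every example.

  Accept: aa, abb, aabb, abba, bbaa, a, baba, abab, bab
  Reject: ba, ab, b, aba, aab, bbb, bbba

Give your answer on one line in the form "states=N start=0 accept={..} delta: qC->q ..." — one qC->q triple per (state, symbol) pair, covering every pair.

Fold the examples into a partial DFA from state 0: repeatedly fix the first undefined (state, symbol) met by the shortest-then-alphabetical prefix, trying targets in increasing order and rejecting any under which an Accept and a Reject string meet in one state with the same remainder; add a state when all current targets are rejected. Accepting states are where Accept strings end.
a: 0a undefined. 0a->0: ok.
b: 0b undefined. 0b->0: no, aa/ba meet in 0. Open state 1: 0b->1.
ba: 1a undefined. 1a->0: no, aa/ba meet in 0. 1a->1: ok.
bb: 1b undefined. 1b->0: ok.
All examples now run through 2 states with every (state, symbol) defined. Accept strings end in {0}, Reject strings end in {1}; accept={0}.

states=2 start=0 accept={0} delta: 0a->0 0b->1 1a->1 1b->0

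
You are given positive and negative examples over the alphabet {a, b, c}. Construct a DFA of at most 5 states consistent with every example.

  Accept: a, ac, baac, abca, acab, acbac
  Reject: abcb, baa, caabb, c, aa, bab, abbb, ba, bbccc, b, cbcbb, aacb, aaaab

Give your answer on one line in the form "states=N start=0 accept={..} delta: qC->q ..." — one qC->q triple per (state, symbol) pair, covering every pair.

states=4 start=0 accept={1,3} delta: 0a->1 0b->2 0c->0 1a->0 1b->0 1c->3 2a->2 2b->0 2c->1 3a->3 3b->3 3c->1

Grow the machine one transition at a time. Run the examples from 0; the earliest place one falls off (shortest prefix, ties alphabetical) gets sent to the lowest-numbered state that keeps every Accept/Reject pair distinguishable — a pair clashes when both reach the same state with identical unread suffix — and to a fresh state only if none does.
a: 0a undefined. 0a->0: no, a/aa meet in 0. Open state 1: 0a->1.
b: 0b undefined. 0b->0: no, a/ba meet in 1. 0b->1: no, a/b meet in 1. Open state 2: 0b->2.
c: 0c undefined. 0c->0: ok.
aa: 1a undefined. 1a->0: ok.
ab: 1b undefined. 1b->0: ok.
ac: 1c undefined. 1c->0: no, ac/c meet in 0. 1c->1: no, acab/abcb meet in 2. 1c->2: no, ac/abcb meet in 2. Open state 3: 1c->3.
ba: 2a undefined. 2a->0: no, a/baa meet in 1. 2a->1: no, a/ba meet in 1. 2a->2: ok.
bb: 2b undefined. 2b->0: ok.
aca: 3a undefined. 3a->0: no, acab/abcb meet in 2. 3a->1: no, acab/caabb meet in 0. 3a->2: no, acab/caabb meet in 0. 3a->3: ok.
acb: 3b undefined. 3b->0: no, acab/caabb meet in 0. 3b->1: no, acbac/caabb meet in 0. 3b->2: no, acab/abcb meet in 2. 3b->3: ok.
cbc: 2c undefined. 2c->0: no, baac/caabb meet in 0. 2c->1: ok.
acbac: 3c undefined. 3c->0: no, acbac/caabb meet in 0. 3c->1: ok.
All examples now run through 4 states with every (state, symbol) defined. Accept strings end in {1,3}, Reject strings end in {0,2}; accept={1,3}.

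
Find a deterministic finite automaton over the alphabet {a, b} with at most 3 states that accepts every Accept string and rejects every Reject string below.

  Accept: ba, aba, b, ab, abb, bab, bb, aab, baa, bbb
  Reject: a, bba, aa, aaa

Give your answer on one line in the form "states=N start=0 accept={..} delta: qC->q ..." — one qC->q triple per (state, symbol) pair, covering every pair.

states=3 start=0 accept={1,2} delta: 0a->0 0b->1 1a->1 1b->2 2a->0 2b->1

Fold the examples into a partial DFA from state 0: repeatedly fix the first undefined (state, symbol) met by the shortest-then-alphabetical prefix, trying targets in increasing order and rejecting any under which an Accept and a Reject string meet in one state with the same remainder; add a state when all current targets are rejected. Accepting states are where Accept strings end.
a: 0a undefined. 0a->0: ok.
b: 0b undefined. 0b->0: no, ba/a meet in 0. Open state 1: 0b->1.
ba: 1a undefined. 1a->0: no, ba/a meet in 0. 1a->1: ok.
bb: 1b undefined. 1b->0: no, abb/a meet in 0. 1b->1: no, ba/bba meet in 1. Open state 2: 1b->2.
bba: 2a undefined. 2a->0: ok.
bbb: 2b undefined. 2b->0: no, bbb/a meet in 0. 2b->1: ok.
All examples now run through 3 states with every (state, symbol) defined. Accept strings end in {1,2}, Reject strings end in {0}; accept={1,2}.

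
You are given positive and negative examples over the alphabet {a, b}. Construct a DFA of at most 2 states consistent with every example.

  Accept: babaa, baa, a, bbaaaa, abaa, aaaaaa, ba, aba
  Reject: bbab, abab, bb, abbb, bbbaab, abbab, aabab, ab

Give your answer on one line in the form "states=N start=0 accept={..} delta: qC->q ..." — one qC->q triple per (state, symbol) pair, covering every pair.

states=2 start=0 accept={0} delta: 0a->0 0b->1 1a->0 1b->1

Fold the examples into a partial DFA from state 0: repeatedly fix the first undefined (state, symbol) met by the shortest-then-alphabetical prefix, trying targets in increasing order and rejecting any under which an Accept and a Reject string meet in one state with the same remainder; add a state when all current targets are rejected. Accepting states are where Accept strings end.
a: 0a undefined. 0a->0: ok.
b: 0b undefined. 0b->0: no, babaa/bbab meet in 0. Open state 1: 0b->1.
ba: 1a undefined. 1a->0: ok.
bb: 1b undefined. 1b->0: no, babaa/bb meet in 0. 1b->1: ok.
All examples now run through 2 states with every (state, symbol) defined. Accept strings end in {0}, Reject strings end in {1}; accept={0}.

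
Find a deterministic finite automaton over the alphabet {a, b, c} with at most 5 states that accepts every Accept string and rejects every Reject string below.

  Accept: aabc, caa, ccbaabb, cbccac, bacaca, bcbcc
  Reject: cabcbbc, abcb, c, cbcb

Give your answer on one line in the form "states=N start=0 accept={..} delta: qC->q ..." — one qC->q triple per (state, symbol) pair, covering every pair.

states=4 start=0 accept={0,2} delta: 0a->0 0b->1 0c->1 1a->0 1b->1 1c->2 2a->2 2b->3 2c->2 3a->2 3b->0 3c->1

Fold the examples into a partial DFA from state 0: repeatedly fix the first undefined (state, symbol) met by the shortest-then-alphabetical prefix, trying targets in increasing order and rejecting any under which an Accept and a Reject string meet in one state with the same remainder; add a state when all current targets are rejected. Accepting states are where Accept strings end.
a: 0a undefined. 0a->0: ok.
b: 0b undefined. 0b->0: no, aabc/c meet in 0 with "c" left. Open state 1: 0b->1.
c: 0c undefined. 0c->0: no, caa/c meet in 0. 0c->1: ok.
ba: 1a undefined. 1a->0: ok.
bc: 1c undefined. 1c->0: no, bcbcc/abcb meet in 1. 1c->1: no, aabc/c meet in 1. Open state 2: 1c->2.
cb: 1b undefined. 1b->0: no, caa/cbcb meet in 0. 1b->1: ok.
bcb: 2b undefined. 2b->0: no, aabc/cabcbbc meet in 2. 2b->1: no, aabc/cabcbbc meet in 2. 2b->2: no, aabc/abcb meet in 2. Open state 3: 2b->3.
bcbc: 3c undefined. 3c->0: no, bcbcc/c meet in 1. 3c->1: ok.
cbcc: 2c undefined. 2c->0: no, cbccac/c meet in 1. 2c->1: no, cbccac/c meet in 1. 2c->2: ok.
ccba: 3a undefined. 3a->0: no, ccbaabb/c meet in 1. 3a->1: no, ccbaabb/c meet in 1. 3a->2: ok.
cbcca: 2a undefined. 2a->0: no, ccbaabb/c meet in 1. 2a->1: no, ccbaabb/c meet in 1. 2a->2: ok.
cabcbb: 3b undefined. 3b->0: ok.
All examples now run through 4 states with every (state, symbol) defined. Accept strings end in {0,2}, Reject strings end in {1,3}; accept={0,2}.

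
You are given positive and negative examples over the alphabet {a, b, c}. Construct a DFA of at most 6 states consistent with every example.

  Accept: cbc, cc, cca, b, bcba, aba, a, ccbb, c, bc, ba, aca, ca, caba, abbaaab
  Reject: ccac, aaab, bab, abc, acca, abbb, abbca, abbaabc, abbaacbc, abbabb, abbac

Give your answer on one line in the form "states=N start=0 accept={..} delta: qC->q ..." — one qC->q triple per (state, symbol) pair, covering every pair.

states=5 start=0 accept={0,1} delta: 0a->1 0b->0 0c->0 1a->0 1b->2 1c->2 2a->0 2b->3 2c->3 3a->4 3b->2 3c->3 4a->1 4b->1 4c->2

Grow the machine one transition at a time. Run the examples from 0; the earliest place one falls off (shortest prefix, ties alphabetical) gets sent to the lowest-numbered state that keeps every Accept/Reject pair distinguishable — a pair clashes when both reach the same state with identical unread suffix — and to a fresh state only if none does.
a: 0a undefined. 0a->0: no, cca/acca meet in 0 with "cca" left. Open state 1: 0a->1.
b: 0b undefined. 0b->0: ok.
c: 0c undefined. 0c->0: ok.
aa: 1a undefined. 1a->0: ok.
ab: 1b undefined. 1b->0: no, cbc/aaab meet in 0. 1b->1: no, cbc/abbabb meet in 0. Open state 2: 1b->2.
ac: 1c undefined. 1c->0: no, cbc/ccac meet in 0. 1c->1: no, cbc/acca meet in 0. 1c->2: ok.
aba: 2a undefined. 2a->0: ok.
abb: 2b undefined. 2b->0: no, cbc/abbb meet in 0. 2b->1: no, cbc/abbca meet in 0. 2b->2: no, cbc/abbabb meet in 0. Open state 3: 2b->3.
abc: 2c undefined. 2c->0: no, cbc/abc meet in 0. 2c->1: no, cbc/acca meet in 0. 2c->2: no, cbc/acca meet in 0. 2c->3: ok.
abba: 3a undefined. 3a->0: no, cbc/acca meet in 0. 3a->1: no, cbc/abbaabc meet in 0. 3a->2: no, cbc/abbaabc meet in 0. 3a->3: no, abbaaab/abbb meet in 3 with "b" left. Open state 4: 3a->4.
abbb: 3b undefined. 3b->0: no, cbc/abbb meet in 0. 3b->1: no, cca/abbb meet in 1. 3b->2: ok.
abbc: 3c undefined. 3c->0: no, cca/abbca meet in 1. 3c->1: no, cbc/abbca meet in 0. 3c->2: no, cbc/abbca meet in 0. 3c->3: ok.
abbaa: 4a undefined. 4a->0: no, cbc/abbaabc meet in 0. 4a->1: ok.
abbab: 4b undefined. 4b->0: no, cbc/abbabb meet in 0. 4b->1: ok.
abbac: 4c undefined. 4c->0: no, cbc/abbac meet in 0. 4c->1: no, cca/abbac meet in 1. 4c->2: ok.
All examples now run through 5 states with every (state, symbol) defined. Accept strings end in {0,1}, Reject strings end in {2,3,4}; accept={0,1}.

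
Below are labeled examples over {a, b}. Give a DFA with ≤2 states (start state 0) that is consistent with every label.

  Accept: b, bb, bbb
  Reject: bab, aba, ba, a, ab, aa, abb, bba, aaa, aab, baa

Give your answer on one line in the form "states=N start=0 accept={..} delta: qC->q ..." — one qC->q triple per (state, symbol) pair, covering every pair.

Grow the machine one transition at a time. Run the examples from 0; the earliest place one falls off (shortest prefix, ties alphabetical) gets sent to the lowest-numbered state that keeps every Accept/Reject pair distinguishable — a pair clashes when both reach the same state with identical unread suffix — and to a fresh state only if none does.
a: 0a undefined. 0a->0: no, b/ab meet in 0 with "b" left. Open state 1: 0a->1.
b: 0b undefined. 0b->0: ok.
aa: 1a undefined. 1a->0: no, b/aa meet in 0. 1a->1: ok.
ab: 1b undefined. 1b->0: no, b/bab meet in 0. 1b->1: ok.
All examples now run through 2 states with every (state, symbol) defined. Accept strings end in {0}, Reject strings end in {1}; accept={0}.

states=2 start=0 accept={0} delta: 0a->1 0b->0 1a->1 1b->1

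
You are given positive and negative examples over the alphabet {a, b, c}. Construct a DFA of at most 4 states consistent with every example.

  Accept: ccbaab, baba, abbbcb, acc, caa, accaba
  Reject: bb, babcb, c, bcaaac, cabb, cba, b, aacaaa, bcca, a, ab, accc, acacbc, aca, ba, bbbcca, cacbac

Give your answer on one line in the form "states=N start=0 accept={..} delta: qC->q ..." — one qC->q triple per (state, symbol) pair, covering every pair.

states=4 start=0 accept={3} delta: 0a->0 0b->1 0c->1 1a->2 1b->0 1c->3 2a->3 2b->2 2c->1 3a->2 3b->3 3c->0

Grow the machine one transition at a time. Run the examples from 0; the earliest place one falls off (shortest prefix, ties alphabetical) gets sent to the lowest-numbered state that keeps every Accept/Reject pair distinguishable — a pair clashes when both reach the same state with identical unread suffix — and to a fresh state only if none does.
a: 0a undefined. 0a->0: ok.
b: 0b undefined. 0b->0: no, baba/bb meet in 0. Open state 1: 0b->1.
c: 0c undefined. 0c->0: no, acc/c meet in 0. 0c->1: ok.
ba: 1a undefined. 1a->0: no, baba/aacaaa meet in 0. 1a->1: no, baba/cba meet in 1 with "ba" left. Open state 2: 1a->2.
bb: 1b undefined. 1b->0: ok.
bc: 1c undefined. 1c->0: no, abbbcb/c meet in 1. 1c->1: no, ccbaab/c meet in 1. 1c->2: no, acc/aca meet in 2. Open state 3: 1c->3.
bab: 2b undefined. 2b->0: no, baba/bb meet in 0. 2b->1: no, baba/aca meet in 2. 2b->2: ok.
bca: 3a undefined. 3a->0: no, accaba/cabb meet in 2. 3a->1: no, accaba/bb meet in 0. 3a->2: ok.
bcc: 3c undefined. 3c->0: ok.
caa: 2a undefined. 2a->0: no, baba/bb meet in 0. 2a->1: no, baba/c meet in 1. 2a->2: no, baba/cabb meet in 2. 2a->3: ok.
cac: 2c undefined. 2c->0: no, baba/acacbc meet in 3. 2c->1: ok.
ccb: 3b undefined. 3b->0: no, ccbaab/c meet in 1. 3b->1: no, ccbaab/c meet in 1. 3b->2: no, ccbaab/cabb meet in 2. 3b->3: ok.
All examples now run through 4 states with every (state, symbol) defined. Accept strings end in {3}, Reject strings end in {0,1,2}; accept={3}.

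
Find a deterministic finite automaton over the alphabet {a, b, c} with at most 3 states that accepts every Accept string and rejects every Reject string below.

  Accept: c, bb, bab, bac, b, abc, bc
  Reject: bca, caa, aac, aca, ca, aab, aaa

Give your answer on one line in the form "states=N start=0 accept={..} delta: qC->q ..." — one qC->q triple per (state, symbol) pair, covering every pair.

Grow the machine one transition at a time. Run the examples from 0; the earliest place one falls off (shortest prefix, ties alphabetical) gets sent to the lowest-numbered state that keeps every Accept/Reject pair distinguishable — a pair clashes when both reach the same state with identical unread suffix — and to a fresh state only if none does.
a: 0a undefined. 0a->0: no, c/aac meet in 0 with "c" left. Open state 1: 0a->1.
b: 0b undefined. 0b->0: ok.
c: 0c undefined. 0c->0: ok.
aa: 1a undefined. 1a->0: no, c/caa meet in 0. 1a->1: no, bab/aab meet in 1 with "b" left. Open state 2: 1a->2.
ab: 1b undefined. 1b->0: ok.
ac: 1c undefined. 1c->0: ok.
aaa: 2a undefined. 2a->0: no, c/aaa meet in 0. 2a->1: ok.
aab: 2b undefined. 2b->0: no, c/aab meet in 0. 2b->1: ok.
aac: 2c undefined. 2c->0: no, c/aac meet in 0. 2c->1: ok.
All examples now run through 3 states with every (state, symbol) defined. Accept strings end in {0}, Reject strings end in {1,2}; accept={0}.

states=3 start=0 accept={0} delta: 0a->1 0b->0 0c->0 1a->2 1b->0 1c->0 2a->1 2b->1 2c->1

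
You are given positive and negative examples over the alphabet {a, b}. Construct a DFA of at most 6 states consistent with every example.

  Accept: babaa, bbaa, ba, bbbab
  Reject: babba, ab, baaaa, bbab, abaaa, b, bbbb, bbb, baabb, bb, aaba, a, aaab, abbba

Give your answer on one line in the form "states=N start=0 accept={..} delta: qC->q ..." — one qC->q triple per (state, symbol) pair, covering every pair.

State merging on the prefix tree: take the shortest (then alphabetical) example prefix whose next move is undefined and point that move at state 0, else 1, else 2, ...; a target is out if some Accept/Reject pair would then sit in one state with the same input left (inseparable). If every existing state is out, open a new one.
a: 0a undefined. 0a->0: no, ba/aaba meet in 0 with "ba" left. Open state 1: 0a->1.
b: 0b undefined. 0b->0: no, ba/a meet in 1. 0b->1: ok.
aa: 1a undefined. 1a->0: no, babaa/baaaa meet in 1. 1a->1: no, ba/baaaa meet in 1. Open state 2: 1a->2.
ab: 1b undefined. 1b->0: ok.
aaa: 2a undefined. 2a->0: no, bbaa/baaaa meet in 2. 2a->1: ok.
aab: 2b undefined. 2b->0: no, babaa/babba meet in 2. 2b->1: no, babaa/babba meet in 1. 2b->2: ok.
All examples now run through 3 states with every (state, symbol) defined. Accept strings end in {2}, Reject strings end in {0,1}; accept={2}.

states=3 start=0 accept={2} delta: 0a->1 0b->1 1a->2 1b->0 2a->1 2b->2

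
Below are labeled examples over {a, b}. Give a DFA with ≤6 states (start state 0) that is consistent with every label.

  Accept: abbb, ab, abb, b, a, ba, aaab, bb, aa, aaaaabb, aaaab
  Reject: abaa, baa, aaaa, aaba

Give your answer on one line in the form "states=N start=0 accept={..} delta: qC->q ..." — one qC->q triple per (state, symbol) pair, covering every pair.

Grow the machine one transition at a time. Run the examples from 0; the earliest place one falls off (shortest prefix, ties alphabetical) gets sent to the lowest-numbered state that keeps every Accept/Reject pair distinguishable — a pair clashes when both reach the same state with identical unread suffix — and to a fresh state only if none does.
a: 0a undefined. 0a->0: no, a/aaaa meet in 0. Open state 1: 0a->1.
b: 0b undefined. 0b->0: no, aa/baa meet in 1 with "a" left. 0b->1: ok.
aa: 1a undefined. 1a->0: no, b/baa meet in 1. 1a->1: no, b/baa meet in 1. Open state 2: 1a->2.
ab: 1b undefined. 1b->0: no, ba/abaa meet in 2. 1b->1: ok.
aaa: 2a undefined. 2a->0: no, abbb/aaaa meet in 1. 2a->1: no, abbb/abaa meet in 1. 2a->2: no, ba/abaa meet in 2. Open state 3: 2a->3.
aab: 2b undefined. 2b->0: no, abbb/aaba meet in 1. 2b->1: no, ba/aaba meet in 2. 2b->2: ok.
aaaa: 3a undefined. 3a->0: ok.
aaab: 3b undefined. 3b->0: no, aaab/aaaa meet in 0. 3b->1: ok.
All examples now run through 4 states with every (state, symbol) defined. Accept strings end in {1,2}, Reject strings end in {0,3}; accept={1,2}.

states=4 start=0 accept={1,2} delta: 0a->1 0b->1 1a->2 1b->1 2a->3 2b->2 3a->0 3b->1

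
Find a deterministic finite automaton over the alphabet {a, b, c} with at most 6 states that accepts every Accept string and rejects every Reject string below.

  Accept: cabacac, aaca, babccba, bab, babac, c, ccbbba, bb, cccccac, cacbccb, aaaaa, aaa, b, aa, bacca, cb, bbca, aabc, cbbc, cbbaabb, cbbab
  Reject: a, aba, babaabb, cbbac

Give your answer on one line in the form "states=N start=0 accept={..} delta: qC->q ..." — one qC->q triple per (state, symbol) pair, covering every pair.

Fold the examples into a partial DFA from state 0: repeatedly fix the first undefined (state, symbol) met by the shortest-then-alphabetical prefix, trying targets in increasing order and rejecting any under which an Accept and a Reject string meet in one state with the same remainder; add a state when all current targets are rejected. Accepting states are where Accept strings end.
a: 0a undefined. 0a->0: no, aaaaa/a meet in 0. Open state 1: 0a->1.
b: 0b undefined. 0b->0: ok.
c: 0c undefined. 0c->0: no, ccbbba/a meet in 1. 0c->1: no, c/a meet in 1. Open state 2: 0c->2.
aa: 1a undefined. 1a->0: no, aaaaa/a meet in 1. 1a->1: no, aaaaa/a meet in 1. 1a->2: ok.
ab: 1b undefined. 1b->0: ok.
ca: 2a undefined. 2a->0: ok.
cb: 2b undefined. 2b->0: no, bab/babaabb meet in 0. 2b->1: no, bab/babaabb meet in 0. 2b->2: no, c/babaabb meet in 2. Open state 3: 2b->3.
cc: 2c undefined. 2c->0: no, aaca/a meet in 1. 2c->1: no, babccba/a meet in 1. 2c->2: ok.
bac: 1c undefined. 1c->0: ok.
cbb: 3b undefined. 3b->0: no, cabacac/babaabb meet in 0. 3b->1: no, c/cbbac meet in 2. 3b->2: no, c/babaabb meet in 2. 3b->3: no, cb/babaabb meet in 3. Open state 4: 3b->4.
aabc: 3c undefined. 3c->0: ok.
cbba: 4a undefined. 4a->0: no, c/cbbac meet in 2. 4a->1: no, cabacac/cbbac meet in 0. 4a->2: no, c/cbbac meet in 2. 4a->3: no, cabacac/cbbac meet in 0. 4a->4: no, cbbc/cbbac meet in 4 with "c" left. Open state 5: 4a->5.
cbbc: 4c undefined. 4c->0: ok.
cbbaa: 5a undefined. 5a->0: ok.
cbbab: 5b undefined. 5b->0: ok.
cbbac: 5c undefined. 5c->0: no, cabacac/cbbac meet in 0. 5c->1: ok.
ccbbb: 4b undefined. 4b->0: no, ccbbba/a meet in 1. 4b->1: ok.
babccba: 3a undefined. 3a->0: ok.
All examples now run through 6 states with every (state, symbol) defined. Accept strings end in {0,2,3}, Reject strings end in {1,4}; accept={0,2,3}.

states=6 start=0 accept={0,2,3} delta: 0a->1 0b->0 0c->2 1a->2 1b->0 1c->0 2a->0 2b->3 2c->2 3a->0 3b->4 3c->0 4a->5 4b->1 4c->0 5a->0 5b->0 5c->1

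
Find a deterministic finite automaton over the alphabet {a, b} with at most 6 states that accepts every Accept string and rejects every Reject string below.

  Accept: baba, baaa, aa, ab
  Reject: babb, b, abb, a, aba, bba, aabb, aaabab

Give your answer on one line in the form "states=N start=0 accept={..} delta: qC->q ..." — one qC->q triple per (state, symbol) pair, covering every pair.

Grow the machine one transition at a time. Run the examples from 0; the earliest place one falls off (shortest prefix, ties alphabetical) gets sent to the lowest-numbered state that keeps every Accept/Reject pair distinguishable — a pair clashes when both reach the same state with identical unread suffix — and to a fresh state only if none does.
a: 0a undefined. 0a->0: no, aa/a meet in 0. Open state 1: 0a->1.
b: 0b undefined. 0b->0: no, baba/aba meet in 1 with "ba" left. 0b->1: ok.
aa: 1a undefined. 1a->0: no, ab/babb meet in 1 with "b" left. 1a->1: no, baba/aba meet in 1 with "ba" left. Open state 2: 1a->2.
ab: 1b undefined. 1b->0: ok.
aaa: 2a undefined. 2a->0: no, baaa/b meet in 1. 2a->1: no, ab/aaabab meet in 0. 2a->2: ok.
aab: 2b undefined. 2b->0: no, baba/babb meet in 1. 2b->1: no, ab/babb meet in 0. 2b->2: no, baba/babb meet in 2. Open state 3: 2b->3.
aabb: 3b undefined. 3b->0: no, ab/babb meet in 0. 3b->1: ok.
baba: 3a undefined. 3a->0: ok.
All examples now run through 4 states with every (state, symbol) defined. Accept strings end in {0,2}, Reject strings end in {1}; accept={0,2}.

states=4 start=0 accept={0,2} delta: 0a->1 0b->1 1a->2 1b->0 2a->2 2b->3 3a->0 3b->1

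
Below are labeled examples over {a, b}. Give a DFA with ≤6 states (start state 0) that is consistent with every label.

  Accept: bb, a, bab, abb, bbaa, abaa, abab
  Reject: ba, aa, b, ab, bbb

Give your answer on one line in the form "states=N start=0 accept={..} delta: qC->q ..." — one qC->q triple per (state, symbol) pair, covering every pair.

State merging on the prefix tree: take the shortest (then alphabetical) example prefix whose next move is undefined and point that move at state 0, else 1, else 2, ...; a target is out if some Accept/Reject pair would then sit in one state with the same input left (inseparable). If every existing state is out, open a new one.
a: 0a undefined. 0a->0: no, a/aa meet in 0. Open state 1: 0a->1.
b: 0b undefined. 0b->0: no, bb/b meet in 0. 0b->1: no, bb/ab meet in 1 with "b" left. Open state 2: 0b->2.
aa: 1a undefined. 1a->0: ok.
ab: 1b undefined. 1b->0: no, abb/b meet in 2. 1b->1: no, a/ab meet in 1. 1b->2: ok.
ba: 2a undefined. 2a->0: no, bab/b meet in 2. 2a->1: no, a/ba meet in 1. 2a->2: no, abaa/ba meet in 2. Open state 3: 2a->3.
bb: 2b undefined. 2b->0: no, bb/aa meet in 0. 2b->1: ok.
bab: 3b undefined. 3b->0: no, bab/aa meet in 0. 3b->1: ok.
abaa: 3a undefined. 3a->0: no, abaa/aa meet in 0. 3a->1: ok.
All examples now run through 4 states with every (state, symbol) defined. Accept strings end in {1}, Reject strings end in {0,2,3}; accept={1}.

states=4 start=0 accept={1} delta: 0a->1 0b->2 1a->0 1b->2 2a->3 2b->1 3a->1 3b->1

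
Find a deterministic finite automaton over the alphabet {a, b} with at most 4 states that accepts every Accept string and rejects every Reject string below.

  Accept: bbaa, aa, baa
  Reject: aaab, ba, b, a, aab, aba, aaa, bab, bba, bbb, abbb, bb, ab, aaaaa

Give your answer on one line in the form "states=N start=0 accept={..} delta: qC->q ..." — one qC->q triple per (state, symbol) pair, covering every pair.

states=3 start=0 accept={2} delta: 0a->1 0b->0 1a->2 1b->0 2a->1 2b->0

Grow the machine one transition at a time. Run the examples from 0; the earliest place one falls off (shortest prefix, ties alphabetical) gets sent to the lowest-numbered state that keeps every Accept/Reject pair distinguishable — a pair clashes when both reach the same state with identical unread suffix — and to a fresh state only if none does.
a: 0a undefined. 0a->0: no, aa/a meet in 0. Open state 1: 0a->1.
b: 0b undefined. 0b->0: ok.
aa: 1a undefined. 1a->0: no, bbaa/b meet in 0. 1a->1: no, bbaa/ba meet in 1. Open state 2: 1a->2.
ab: 1b undefined. 1b->0: ok.
aaa: 2a undefined. 2a->0: no, bbaa/aaaaa meet in 2. 2a->1: ok.
aab: 2b undefined. 2b->0: ok.
All examples now run through 3 states with every (state, symbol) defined. Accept strings end in {2}, Reject strings end in {0,1}; accept={2}.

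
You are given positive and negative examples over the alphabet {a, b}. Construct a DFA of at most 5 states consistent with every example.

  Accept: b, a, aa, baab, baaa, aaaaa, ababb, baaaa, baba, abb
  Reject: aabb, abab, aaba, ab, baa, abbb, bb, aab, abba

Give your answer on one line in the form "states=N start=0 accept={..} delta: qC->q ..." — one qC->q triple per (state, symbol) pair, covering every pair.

states=4 start=0 accept={1,2} delta: 0a->1 0b->2 1a->2 1b->0 2a->3 2b->3 3a->0 3b->0

State merging on the prefix tree: take the shortest (then alphabetical) example prefix whose next move is undefined and point that move at state 0, else 1, else 2, ...; a target is out if some Accept/Reject pair would then sit in one state with the same input left (inseparable). If every existing state is out, open a new one.
a: 0a undefined. 0a->0: no, b/ab meet in 0 with "b" left. Open state 1: 0a->1.
b: 0b undefined. 0b->0: no, b/bb meet in 0. 0b->1: no, baba/aaba meet in 1 with "aba" left. Open state 2: 0b->2.
aa: 1a undefined. 1a->0: no, b/aab meet in 2. 1a->1: no, abb/aabb meet in 1 with "bb" left. 1a->2: ok.
ab: 1b undefined. 1b->0: ok.
ba: 2a undefined. 2a->0: no, a/baa meet in 1. 2a->1: no, b/baa meet in 2. 2a->2: no, b/baa meet in 2. Open state 3: 2a->3.
bb: 2b undefined. 2b->0: no, b/aabb meet in 2. 2b->1: no, b/aaba meet in 2. 2b->2: no, b/aabb meet in 2. 2b->3: ok.
baa: 3a undefined. 3a->0: ok.
bab: 3b undefined. 3b->0: ok.
All examples now run through 4 states with every (state, symbol) defined. Accept strings end in {1,2}, Reject strings end in {0,3}; accept={1,2}.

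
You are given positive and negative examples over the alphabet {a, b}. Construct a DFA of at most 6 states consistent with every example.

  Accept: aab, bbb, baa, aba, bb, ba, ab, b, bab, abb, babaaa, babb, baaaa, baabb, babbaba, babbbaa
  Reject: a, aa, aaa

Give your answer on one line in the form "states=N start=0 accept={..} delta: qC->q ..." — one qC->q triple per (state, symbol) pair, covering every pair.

State merging on the prefix tree: take the shortest (then alphabetical) example prefix whose next move is undefined and point that move at state 0, else 1, else 2, ...; a target is out if some Accept/Reject pair would then sit in one state with the same input left (inseparable). If every existing state is out, open a new one.
a: 0a undefined. 0a->0: ok.
b: 0b undefined. 0b->0: no, aab/a meet in 0. Open state 1: 0b->1.
ba: 1a undefined. 1a->0: no, baa/a meet in 0. 1a->1: ok.
bb: 1b undefined. 1b->0: no, bb/a meet in 0. 1b->1: ok.
All examples now run through 2 states with every (state, symbol) defined. Accept strings end in {1}, Reject strings end in {0}; accept={1}.

states=2 start=0 accept={1} delta: 0a->0 0b->1 1a->1 1b->1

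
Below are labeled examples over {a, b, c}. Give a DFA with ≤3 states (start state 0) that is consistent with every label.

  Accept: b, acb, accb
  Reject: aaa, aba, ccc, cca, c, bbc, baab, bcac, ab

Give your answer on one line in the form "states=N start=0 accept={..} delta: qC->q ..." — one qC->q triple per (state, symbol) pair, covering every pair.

State merging on the prefix tree: take the shortest (then alphabetical) example prefix whose next move is undefined and point that move at state 0, else 1, else 2, ...; a target is out if some Accept/Reject pair would then sit in one state with the same input left (inseparable). If every existing state is out, open a new one.
a: 0a undefined. 0a->0: no, b/ab meet in 0 with "b" left. Open state 1: 0a->1.
b: 0b undefined. 0b->0: ok.
c: 0c undefined. 0c->0: no, b/ccc meet in 0. 0c->1: ok.
aa: 1a undefined. 1a->0: no, b/baab meet in 0. 1a->1: ok.
ab: 1b undefined. 1b->0: no, b/baab meet in 0. 1b->1: ok.
ac: 1c undefined. 1c->0: no, b/bcac meet in 0. 1c->1: no, acb/aaa meet in 1. Open state 2: 1c->2.
acb: 2b undefined. 2b->0: ok.
acc: 2c undefined. 2c->0: no, b/ccc meet in 0. 2c->1: no, accb/aaa meet in 1. 2c->2: ok.
cca: 2a undefined. 2a->0: no, b/cca meet in 0. 2a->1: ok.
All examples now run through 3 states with every (state, symbol) defined. Accept strings end in {0}, Reject strings end in {1,2}; accept={0}.

states=3 start=0 accept={0} delta: 0a->1 0b->0 0c->1 1a->1 1b->1 1c->2 2a->1 2b->0 2c->2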